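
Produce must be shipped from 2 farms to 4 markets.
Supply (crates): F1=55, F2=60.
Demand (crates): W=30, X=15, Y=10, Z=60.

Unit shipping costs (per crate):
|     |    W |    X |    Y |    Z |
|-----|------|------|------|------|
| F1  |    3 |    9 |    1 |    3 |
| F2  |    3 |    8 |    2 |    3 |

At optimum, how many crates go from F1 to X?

0

The minimum-cost plan:
  F1 to W: 30 × 3 = 90
  F1 to Y: 10 × 1 = 10
  F1 to Z: 15 × 3 = 45
  F2 to X: 15 × 8 = 120
  F2 to Z: 45 × 3 = 135
Total cost = 400.
The route F1→X is not used.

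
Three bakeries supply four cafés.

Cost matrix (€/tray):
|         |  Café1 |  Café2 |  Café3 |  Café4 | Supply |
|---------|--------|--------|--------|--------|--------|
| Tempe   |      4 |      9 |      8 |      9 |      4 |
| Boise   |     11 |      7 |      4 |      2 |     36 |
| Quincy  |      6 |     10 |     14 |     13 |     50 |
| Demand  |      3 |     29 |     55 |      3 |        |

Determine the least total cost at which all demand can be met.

Optimal allocation:
  Tempe→Café3: 4 × €8 = €32
  Boise→Café3: 33 × €4 = €132
  Boise→Café4: 3 × €2 = €6
  Quincy→Café1: 3 × €6 = €18
  Quincy→Café2: 29 × €10 = €290
  Quincy→Café3: 18 × €14 = €252
Total = 32 + 132 + 6 + 18 + 290 + 252 = €730.
(Supply check: Tempe ships 4; Boise ships 36; Quincy ships 50.)

730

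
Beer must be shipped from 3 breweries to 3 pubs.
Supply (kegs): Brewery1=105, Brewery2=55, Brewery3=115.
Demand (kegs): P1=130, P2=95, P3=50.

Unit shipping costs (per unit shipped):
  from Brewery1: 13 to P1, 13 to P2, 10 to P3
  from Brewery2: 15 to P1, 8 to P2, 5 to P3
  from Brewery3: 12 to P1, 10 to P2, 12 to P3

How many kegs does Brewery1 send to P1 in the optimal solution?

105

Optimal shipments:
  Brewery1->P1: 105 × 13 = 1365
  Brewery2->P2: 5 × 8 = 40
  Brewery2->P3: 50 × 5 = 250
  Brewery3->P1: 25 × 12 = 300
  Brewery3->P2: 90 × 10 = 900
Total cost = 2855.
So Brewery1→P1 carries 105 kegs.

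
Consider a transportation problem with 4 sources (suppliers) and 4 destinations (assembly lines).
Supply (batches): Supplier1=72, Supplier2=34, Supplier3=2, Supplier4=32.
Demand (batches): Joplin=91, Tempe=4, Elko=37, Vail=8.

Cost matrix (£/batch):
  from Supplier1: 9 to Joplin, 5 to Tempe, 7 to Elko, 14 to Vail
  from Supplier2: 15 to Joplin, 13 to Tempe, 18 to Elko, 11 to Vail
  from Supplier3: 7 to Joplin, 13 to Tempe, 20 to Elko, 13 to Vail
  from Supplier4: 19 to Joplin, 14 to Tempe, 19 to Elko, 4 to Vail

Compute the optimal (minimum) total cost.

1566

An optimal shipping plan:
  Supplier1 to Joplin: 35 × £9 = £315
  Supplier1 to Elko: 37 × £7 = £259
  Supplier2 to Joplin: 34 × £15 = £510
  Supplier3 to Joplin: 2 × £7 = £14
  Supplier4 to Joplin: 20 × £19 = £380
  Supplier4 to Tempe: 4 × £14 = £56
  Supplier4 to Vail: 8 × £4 = £32
Total = 315 + 259 + 510 + 14 + 380 + 56 + 32 = £1566.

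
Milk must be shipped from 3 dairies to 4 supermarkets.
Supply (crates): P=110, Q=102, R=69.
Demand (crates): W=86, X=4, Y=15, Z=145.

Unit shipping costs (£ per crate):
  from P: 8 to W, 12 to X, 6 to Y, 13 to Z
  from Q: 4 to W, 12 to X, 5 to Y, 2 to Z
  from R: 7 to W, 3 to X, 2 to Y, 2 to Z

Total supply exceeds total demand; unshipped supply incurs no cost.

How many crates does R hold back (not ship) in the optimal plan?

An optimal plan:
  P→W: 64 crates
  P→Y: 15 crates
  Q→W: 22 crates
  Q→Z: 80 crates
  R→X: 4 crates
  R→Z: 65 crates
Total cost = £992.
R ships 69 of its 69, leaving 0.

0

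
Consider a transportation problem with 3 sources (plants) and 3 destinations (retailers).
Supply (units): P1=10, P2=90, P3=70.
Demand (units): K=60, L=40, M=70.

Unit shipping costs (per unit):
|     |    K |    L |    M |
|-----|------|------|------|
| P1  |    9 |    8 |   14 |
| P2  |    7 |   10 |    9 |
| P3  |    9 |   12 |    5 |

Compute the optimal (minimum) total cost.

1150

A cheapest plan:
  P1->L: 10 × 8 = 80
  P2->K: 60 × 7 = 420
  P2->L: 30 × 10 = 300
  P3->M: 70 × 5 = 350
Total = 80 + 420 + 300 + 350 = 1150.
(Supply check: P1 ships 10; P2 ships 90; P3 ships 70.)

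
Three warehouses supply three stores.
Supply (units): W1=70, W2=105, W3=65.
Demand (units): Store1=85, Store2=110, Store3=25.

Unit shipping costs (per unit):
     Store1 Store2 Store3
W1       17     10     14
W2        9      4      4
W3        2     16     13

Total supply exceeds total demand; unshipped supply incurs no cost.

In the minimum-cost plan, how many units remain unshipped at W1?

20

Minimum-cost shipments:
  W1->Store2: 50 × 10 = 500
  W2->Store1: 20 × 9 = 180
  W2->Store2: 60 × 4 = 240
  W2->Store3: 25 × 4 = 100
  W3->Store1: 65 × 2 = 130
Total cost = 1150.
W1 ships 50 of its 70, leaving 20.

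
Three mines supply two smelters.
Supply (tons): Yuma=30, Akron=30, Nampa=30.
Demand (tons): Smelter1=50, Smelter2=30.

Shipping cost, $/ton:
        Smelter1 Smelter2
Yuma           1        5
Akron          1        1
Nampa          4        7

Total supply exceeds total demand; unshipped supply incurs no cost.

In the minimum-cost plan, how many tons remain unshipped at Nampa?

An optimal plan:
  Yuma–Smelter1: 30 tons
  Akron–Smelter2: 30 tons
  Nampa–Smelter1: 20 tons
Total cost = $140.
Nampa ships 20 of its 30, leaving 10.

10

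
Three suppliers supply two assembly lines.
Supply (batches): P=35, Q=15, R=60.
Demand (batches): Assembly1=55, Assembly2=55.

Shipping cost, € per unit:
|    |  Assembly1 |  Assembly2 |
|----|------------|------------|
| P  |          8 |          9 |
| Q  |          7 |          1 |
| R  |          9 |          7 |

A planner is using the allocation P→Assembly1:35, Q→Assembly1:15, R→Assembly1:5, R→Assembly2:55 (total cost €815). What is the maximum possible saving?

60

Current plan cost = 35·8 + 15·7 + 5·9 + 55·7 = €815.
Optimal plan:
  P–Assembly1: 35 × €8 = €280
  Q–Assembly2: 15 × €1 = €15
  R–Assembly1: 20 × €9 = €180
  R–Assembly2: 40 × €7 = €280
Optimal cost = €755.
Saving = 815 − 755 = €60.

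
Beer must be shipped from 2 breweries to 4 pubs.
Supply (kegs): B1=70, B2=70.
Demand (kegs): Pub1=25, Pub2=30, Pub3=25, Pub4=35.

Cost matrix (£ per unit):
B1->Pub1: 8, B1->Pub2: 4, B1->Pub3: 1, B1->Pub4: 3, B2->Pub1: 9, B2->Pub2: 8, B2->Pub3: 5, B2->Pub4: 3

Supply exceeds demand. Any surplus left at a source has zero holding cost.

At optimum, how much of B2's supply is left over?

25

Minimum-cost shipments:
  B1→Pub1: 15 kegs
  B1→Pub2: 30 kegs
  B1→Pub3: 25 kegs
  B2→Pub1: 10 kegs
  B2→Pub4: 35 kegs
Total cost = £460.
B2 ships 45 of its 70, leaving 25.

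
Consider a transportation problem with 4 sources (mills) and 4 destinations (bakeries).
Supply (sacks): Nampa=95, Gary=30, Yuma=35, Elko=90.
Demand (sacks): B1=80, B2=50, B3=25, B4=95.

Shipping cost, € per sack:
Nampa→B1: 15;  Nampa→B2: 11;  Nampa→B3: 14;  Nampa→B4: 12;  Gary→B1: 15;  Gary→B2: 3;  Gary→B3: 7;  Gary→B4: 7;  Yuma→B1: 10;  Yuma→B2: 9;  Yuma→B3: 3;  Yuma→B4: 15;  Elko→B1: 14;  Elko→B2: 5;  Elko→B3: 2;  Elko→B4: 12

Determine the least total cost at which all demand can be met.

2300

A cheapest plan:
  Nampa→B1: 30 sacks
  Nampa→B4: 65 sacks
  Gary→B4: 30 sacks
  Yuma→B1: 35 sacks
  Elko→B1: 15 sacks
  Elko→B2: 50 sacks
  Elko→B3: 25 sacks
Total cost = €2300.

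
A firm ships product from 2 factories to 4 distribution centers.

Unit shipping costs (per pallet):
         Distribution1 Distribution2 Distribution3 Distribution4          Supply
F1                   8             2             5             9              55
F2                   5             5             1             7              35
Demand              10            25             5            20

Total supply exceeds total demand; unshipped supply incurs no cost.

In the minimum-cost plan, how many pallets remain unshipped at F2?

Minimum-cost shipments:
  F1->Distribution2: 25 pallets
  F2->Distribution1: 10 pallets
  F2->Distribution3: 5 pallets
  F2->Distribution4: 20 pallets
Total cost = 245.
F2 ships 35 of its 35, leaving 0.

0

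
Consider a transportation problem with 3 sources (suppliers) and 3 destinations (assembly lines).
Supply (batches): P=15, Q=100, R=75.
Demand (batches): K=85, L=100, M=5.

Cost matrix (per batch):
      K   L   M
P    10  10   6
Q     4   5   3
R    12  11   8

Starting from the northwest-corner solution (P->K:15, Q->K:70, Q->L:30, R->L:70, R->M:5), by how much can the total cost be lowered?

20

Current plan cost = 15·10 + 70·4 + 30·5 + 70·11 + 5·8 = 1390.
Optimal plan:
  P–L: 10 × 10 = 100
  P–M: 5 × 6 = 30
  Q–K: 85 × 4 = 340
  Q–L: 15 × 5 = 75
  R–L: 75 × 11 = 825
Optimal cost = 1370.
Saving = 1390 − 1370 = 20.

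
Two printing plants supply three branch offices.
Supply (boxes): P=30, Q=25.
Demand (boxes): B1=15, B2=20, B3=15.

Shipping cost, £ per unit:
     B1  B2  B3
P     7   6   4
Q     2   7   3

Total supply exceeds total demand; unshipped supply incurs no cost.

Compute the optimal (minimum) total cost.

200

One minimum-cost allocation:
  P→B2: 20 boxes
  P→B3: 5 boxes
  Q→B1: 15 boxes
  Q→B3: 10 boxes
Total cost = £200.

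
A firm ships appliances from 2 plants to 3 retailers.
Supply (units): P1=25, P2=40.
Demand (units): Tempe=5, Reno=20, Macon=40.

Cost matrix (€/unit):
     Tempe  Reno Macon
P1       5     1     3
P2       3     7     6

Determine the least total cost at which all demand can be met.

260

Optimal allocation:
  P1 to Reno: 20 × €1 = €20
  P1 to Macon: 5 × €3 = €15
  P2 to Tempe: 5 × €3 = €15
  P2 to Macon: 35 × €6 = €210
Total = 20 + 15 + 15 + 210 = €260.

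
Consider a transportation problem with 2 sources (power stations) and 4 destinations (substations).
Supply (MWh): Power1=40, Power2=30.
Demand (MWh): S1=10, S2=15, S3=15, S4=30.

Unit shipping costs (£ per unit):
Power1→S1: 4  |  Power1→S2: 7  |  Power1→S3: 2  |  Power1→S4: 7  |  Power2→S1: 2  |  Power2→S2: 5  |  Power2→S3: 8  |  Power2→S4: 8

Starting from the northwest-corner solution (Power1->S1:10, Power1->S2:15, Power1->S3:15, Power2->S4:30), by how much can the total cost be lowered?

75

Current plan cost = 10·4 + 15·7 + 15·2 + 30·8 = £415.
Optimal plan:
  Power1 to S3: 15 × £2 = £30
  Power1 to S4: 25 × £7 = £175
  Power2 to S1: 10 × £2 = £20
  Power2 to S2: 15 × £5 = £75
  Power2 to S4: 5 × £8 = £40
Optimal cost = £340.
Saving = 415 − 340 = £75.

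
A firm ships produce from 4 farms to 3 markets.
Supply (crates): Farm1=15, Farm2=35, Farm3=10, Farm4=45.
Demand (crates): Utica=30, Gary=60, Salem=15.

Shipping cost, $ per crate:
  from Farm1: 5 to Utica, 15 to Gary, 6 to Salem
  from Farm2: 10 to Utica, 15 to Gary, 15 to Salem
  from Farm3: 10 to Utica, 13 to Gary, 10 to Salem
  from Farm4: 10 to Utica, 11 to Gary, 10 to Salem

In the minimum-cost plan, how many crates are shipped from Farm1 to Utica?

Optimal shipments:
  Farm1 to Salem: 15 × $6 = $90
  Farm2 to Utica: 30 × $10 = $300
  Farm2 to Gary: 5 × $15 = $75
  Farm3 to Gary: 10 × $13 = $130
  Farm4 to Gary: 45 × $11 = $495
Total cost = $1090.
The route Farm1→Utica is not used.

0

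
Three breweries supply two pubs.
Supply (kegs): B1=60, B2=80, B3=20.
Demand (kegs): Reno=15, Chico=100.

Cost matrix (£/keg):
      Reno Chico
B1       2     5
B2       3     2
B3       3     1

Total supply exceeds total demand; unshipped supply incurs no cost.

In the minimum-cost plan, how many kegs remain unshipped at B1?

45

An optimal plan:
  B1 to Reno: 15 × £2 = £30
  B2 to Chico: 80 × £2 = £160
  B3 to Chico: 20 × £1 = £20
Total cost = £210.
B1 ships 15 of its 60, leaving 45.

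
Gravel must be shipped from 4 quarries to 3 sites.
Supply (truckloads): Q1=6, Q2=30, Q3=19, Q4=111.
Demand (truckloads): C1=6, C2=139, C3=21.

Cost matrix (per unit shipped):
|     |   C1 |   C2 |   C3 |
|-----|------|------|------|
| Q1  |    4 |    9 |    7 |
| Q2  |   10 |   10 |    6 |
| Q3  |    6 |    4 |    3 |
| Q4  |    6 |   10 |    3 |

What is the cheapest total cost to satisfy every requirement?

1363

A cheapest plan:
  Q1–C1: 6 × 4 = 24
  Q2–C2: 30 × 10 = 300
  Q3–C2: 19 × 4 = 76
  Q4–C2: 90 × 10 = 900
  Q4–C3: 21 × 3 = 63
Total = 24 + 300 + 76 + 900 + 63 = 1363.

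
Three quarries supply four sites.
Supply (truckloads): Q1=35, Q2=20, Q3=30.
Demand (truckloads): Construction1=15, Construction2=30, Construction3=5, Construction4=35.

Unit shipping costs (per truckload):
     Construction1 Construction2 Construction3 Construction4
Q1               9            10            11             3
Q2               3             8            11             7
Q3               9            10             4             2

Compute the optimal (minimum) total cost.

An optimal shipping plan:
  Q1→Construction2: 25 × 10 = 250
  Q1→Construction4: 10 × 3 = 30
  Q2→Construction1: 15 × 3 = 45
  Q2→Construction2: 5 × 8 = 40
  Q3→Construction3: 5 × 4 = 20
  Q3→Construction4: 25 × 2 = 50
Total = 250 + 30 + 45 + 40 + 20 + 50 = 435.

435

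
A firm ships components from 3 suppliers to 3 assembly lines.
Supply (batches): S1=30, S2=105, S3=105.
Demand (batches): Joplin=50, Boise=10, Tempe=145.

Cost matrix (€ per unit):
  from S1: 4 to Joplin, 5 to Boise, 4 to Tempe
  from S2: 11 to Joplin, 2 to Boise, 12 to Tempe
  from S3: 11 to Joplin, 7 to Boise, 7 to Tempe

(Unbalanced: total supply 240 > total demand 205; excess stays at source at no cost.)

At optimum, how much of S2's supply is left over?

An optimal plan:
  S1->Tempe: 30 × €4 = €120
  S2->Joplin: 50 × €11 = €550
  S2->Boise: 10 × €2 = €20
  S2->Tempe: 10 × €12 = €120
  S3->Tempe: 105 × €7 = €735
Total cost = €1545.
S2 ships 70 of its 105, leaving 35.

35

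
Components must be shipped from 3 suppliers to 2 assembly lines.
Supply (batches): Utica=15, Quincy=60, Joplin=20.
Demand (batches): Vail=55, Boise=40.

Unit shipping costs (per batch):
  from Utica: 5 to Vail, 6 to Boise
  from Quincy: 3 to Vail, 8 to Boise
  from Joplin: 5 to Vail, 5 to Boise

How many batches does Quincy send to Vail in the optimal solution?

The minimum-cost plan:
  Utica→Boise: 15 batches
  Quincy→Vail: 55 batches
  Quincy→Boise: 5 batches
  Joplin→Boise: 20 batches
Total cost = 395.
So Quincy→Vail carries 55 batches.

55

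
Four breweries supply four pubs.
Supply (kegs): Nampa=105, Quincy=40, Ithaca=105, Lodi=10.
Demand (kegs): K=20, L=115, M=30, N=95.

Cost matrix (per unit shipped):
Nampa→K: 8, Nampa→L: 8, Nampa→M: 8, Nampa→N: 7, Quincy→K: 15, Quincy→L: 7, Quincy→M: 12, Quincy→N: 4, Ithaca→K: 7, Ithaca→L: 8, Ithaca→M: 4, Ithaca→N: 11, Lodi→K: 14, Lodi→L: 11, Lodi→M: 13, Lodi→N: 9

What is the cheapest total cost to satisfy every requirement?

A cheapest plan:
  Nampa->L: 60 kegs
  Nampa->N: 45 kegs
  Quincy->N: 40 kegs
  Ithaca->K: 20 kegs
  Ithaca->L: 55 kegs
  Ithaca->M: 30 kegs
  Lodi->N: 10 kegs
Total cost = 1745.

1745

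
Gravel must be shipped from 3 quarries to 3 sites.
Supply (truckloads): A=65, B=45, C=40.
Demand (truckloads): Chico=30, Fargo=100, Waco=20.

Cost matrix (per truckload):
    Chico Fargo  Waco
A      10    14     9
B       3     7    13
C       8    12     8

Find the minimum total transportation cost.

A cheapest plan:
  A->Fargo: 45 truckloads
  A->Waco: 20 truckloads
  B->Fargo: 45 truckloads
  C->Chico: 30 truckloads
  C->Fargo: 10 truckloads
Total cost = 1485.
(Supply check: A ships 65; B ships 45; C ships 40.)

1485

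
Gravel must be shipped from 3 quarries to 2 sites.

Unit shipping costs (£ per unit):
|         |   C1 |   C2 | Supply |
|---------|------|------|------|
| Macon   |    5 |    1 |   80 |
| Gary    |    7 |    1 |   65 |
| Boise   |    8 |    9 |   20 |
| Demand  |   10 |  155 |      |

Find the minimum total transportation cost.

315

An optimal shipping plan:
  Macon->C2: 80 × £1 = £80
  Gary->C2: 65 × £1 = £65
  Boise->C1: 10 × £8 = £80
  Boise->C2: 10 × £9 = £90
Total = 80 + 65 + 80 + 90 = £315.
(Supply check: Macon ships 80; Gary ships 65; Boise ships 20.)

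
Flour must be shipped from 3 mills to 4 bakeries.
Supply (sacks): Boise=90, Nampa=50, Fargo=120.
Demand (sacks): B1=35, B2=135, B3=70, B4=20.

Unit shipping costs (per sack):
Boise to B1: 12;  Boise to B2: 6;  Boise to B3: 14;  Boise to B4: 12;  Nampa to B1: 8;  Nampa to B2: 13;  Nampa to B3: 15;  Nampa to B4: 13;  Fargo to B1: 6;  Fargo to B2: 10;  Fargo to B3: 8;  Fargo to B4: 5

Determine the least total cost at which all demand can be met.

1975

An optimal shipping plan:
  Boise–B2: 90 sacks
  Nampa–B1: 35 sacks
  Nampa–B2: 15 sacks
  Fargo–B2: 30 sacks
  Fargo–B3: 70 sacks
  Fargo–B4: 20 sacks
Total cost = 1975.
(Supply check: Boise ships 90; Nampa ships 50; Fargo ships 120.)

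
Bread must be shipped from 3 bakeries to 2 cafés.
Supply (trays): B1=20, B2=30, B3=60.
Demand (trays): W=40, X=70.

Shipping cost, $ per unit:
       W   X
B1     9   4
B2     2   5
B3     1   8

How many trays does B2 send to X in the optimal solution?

30

Optimal shipments:
  B1->X: 20 trays
  B2->X: 30 trays
  B3->W: 40 trays
  B3->X: 20 trays
Total cost = $430.
So B2→X carries 30 trays.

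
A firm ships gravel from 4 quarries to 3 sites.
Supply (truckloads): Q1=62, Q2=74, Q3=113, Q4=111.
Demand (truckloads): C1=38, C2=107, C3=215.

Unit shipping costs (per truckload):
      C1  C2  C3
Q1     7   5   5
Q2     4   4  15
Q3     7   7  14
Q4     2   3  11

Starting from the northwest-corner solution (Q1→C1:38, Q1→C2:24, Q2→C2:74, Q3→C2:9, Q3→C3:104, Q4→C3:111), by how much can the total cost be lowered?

619

Current plan cost = 38·7 + 24·5 + 74·4 + 9·7 + 104·14 + 111·11 = 3422.
Optimal plan:
  Q1->C3: 62 × 5 = 310
  Q2->C2: 74 × 4 = 296
  Q3->C3: 113 × 14 = 1582
  Q4->C1: 38 × 2 = 76
  Q4->C2: 33 × 3 = 99
  Q4->C3: 40 × 11 = 440
Optimal cost = 2803.
Saving = 3422 − 2803 = 619.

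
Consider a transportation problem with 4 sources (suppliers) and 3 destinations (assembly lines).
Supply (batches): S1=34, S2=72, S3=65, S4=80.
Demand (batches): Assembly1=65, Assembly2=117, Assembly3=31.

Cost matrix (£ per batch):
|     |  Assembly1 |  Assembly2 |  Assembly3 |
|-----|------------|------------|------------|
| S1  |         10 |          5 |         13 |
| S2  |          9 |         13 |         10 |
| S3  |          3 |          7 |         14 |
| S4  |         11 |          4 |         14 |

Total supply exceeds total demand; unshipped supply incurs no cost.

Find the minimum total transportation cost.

Optimal allocation:
  S1 to Assembly2: 34 batches
  S2 to Assembly1: 3 batches
  S2 to Assembly3: 31 batches
  S3 to Assembly1: 62 batches
  S3 to Assembly2: 3 batches
  S4 to Assembly2: 80 batches
Total cost = £1034.

1034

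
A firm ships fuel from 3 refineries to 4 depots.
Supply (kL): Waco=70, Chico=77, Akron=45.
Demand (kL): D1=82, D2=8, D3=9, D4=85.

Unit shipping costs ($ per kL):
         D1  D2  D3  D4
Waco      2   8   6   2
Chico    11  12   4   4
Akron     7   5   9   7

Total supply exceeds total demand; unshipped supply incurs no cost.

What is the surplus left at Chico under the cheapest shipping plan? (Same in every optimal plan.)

An optimal plan:
  Waco→D1: 70 × $2 = $140
  Chico→D3: 9 × $4 = $36
  Chico→D4: 68 × $4 = $272
  Akron→D1: 12 × $7 = $84
  Akron→D2: 8 × $5 = $40
  Akron→D4: 17 × $7 = $119
Total cost = $691.
Chico ships 77 of its 77, leaving 0.

0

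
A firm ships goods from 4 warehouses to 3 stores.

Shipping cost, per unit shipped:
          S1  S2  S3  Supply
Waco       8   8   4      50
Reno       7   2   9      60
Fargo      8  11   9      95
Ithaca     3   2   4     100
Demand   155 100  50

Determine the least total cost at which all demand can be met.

An optimal shipping plan:
  Waco–S3: 50 × 4 = 200
  Reno–S2: 60 × 2 = 120
  Fargo–S1: 95 × 8 = 760
  Ithaca–S1: 60 × 3 = 180
  Ithaca–S2: 40 × 2 = 80
Total = 200 + 120 + 760 + 180 + 80 = 1340.
(Supply check: Waco ships 50; Reno ships 60; Fargo ships 95; Ithaca ships 100.)

1340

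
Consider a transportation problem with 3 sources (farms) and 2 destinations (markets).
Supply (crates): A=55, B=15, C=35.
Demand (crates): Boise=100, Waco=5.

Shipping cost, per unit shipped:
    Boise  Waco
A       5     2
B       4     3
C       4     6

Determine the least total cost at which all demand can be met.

460

One minimum-cost allocation:
  A–Boise: 50 crates
  A–Waco: 5 crates
  B–Boise: 15 crates
  C–Boise: 35 crates
Total cost = 460.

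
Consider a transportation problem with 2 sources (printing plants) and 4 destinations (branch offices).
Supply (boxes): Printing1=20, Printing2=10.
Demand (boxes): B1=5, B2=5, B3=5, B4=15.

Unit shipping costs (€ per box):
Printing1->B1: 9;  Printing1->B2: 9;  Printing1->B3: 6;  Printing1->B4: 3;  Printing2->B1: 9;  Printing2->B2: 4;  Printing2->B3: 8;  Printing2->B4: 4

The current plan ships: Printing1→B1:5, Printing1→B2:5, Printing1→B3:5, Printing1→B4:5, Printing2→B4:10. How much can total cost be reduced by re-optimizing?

Current plan cost = 5·9 + 5·9 + 5·6 + 5·3 + 10·4 = €175.
Optimal plan:
  Printing1→B3: 5 × €6 = €30
  Printing1→B4: 15 × €3 = €45
  Printing2→B1: 5 × €9 = €45
  Printing2→B2: 5 × €4 = €20
Optimal cost = €140.
Saving = 175 − 140 = €35.

35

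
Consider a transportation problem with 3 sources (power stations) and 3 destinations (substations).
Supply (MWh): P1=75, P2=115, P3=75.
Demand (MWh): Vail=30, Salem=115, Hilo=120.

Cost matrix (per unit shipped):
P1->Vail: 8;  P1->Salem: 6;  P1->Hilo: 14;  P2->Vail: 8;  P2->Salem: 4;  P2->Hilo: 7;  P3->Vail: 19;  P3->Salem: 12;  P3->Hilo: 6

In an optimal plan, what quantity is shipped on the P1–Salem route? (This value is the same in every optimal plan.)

45

Optimal shipments:
  P1 to Vail: 30 × 8 = 240
  P1 to Salem: 45 × 6 = 270
  P2 to Salem: 70 × 4 = 280
  P2 to Hilo: 45 × 7 = 315
  P3 to Hilo: 75 × 6 = 450
Total cost = 1555.
So P1→Salem carries 45 MWh.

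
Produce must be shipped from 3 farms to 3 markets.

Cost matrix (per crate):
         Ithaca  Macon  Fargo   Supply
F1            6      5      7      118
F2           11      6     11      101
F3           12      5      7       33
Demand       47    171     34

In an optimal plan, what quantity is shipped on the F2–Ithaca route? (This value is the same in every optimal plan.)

Solving gives:
  F1 to Ithaca: 47 × 6 = 282
  F1 to Macon: 37 × 5 = 185
  F1 to Fargo: 34 × 7 = 238
  F2 to Macon: 101 × 6 = 606
  F3 to Macon: 33 × 5 = 165
Total cost = 1476.
The route F2→Ithaca is not used.

0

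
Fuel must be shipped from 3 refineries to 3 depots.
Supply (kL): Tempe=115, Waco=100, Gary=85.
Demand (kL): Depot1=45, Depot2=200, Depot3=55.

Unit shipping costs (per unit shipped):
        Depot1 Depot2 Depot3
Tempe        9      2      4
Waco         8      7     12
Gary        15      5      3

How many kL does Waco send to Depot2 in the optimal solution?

55

Solving gives:
  Tempe–Depot2: 115 kL
  Waco–Depot1: 45 kL
  Waco–Depot2: 55 kL
  Gary–Depot2: 30 kL
  Gary–Depot3: 55 kL
Total cost = 1290.
So Waco→Depot2 carries 55 kL.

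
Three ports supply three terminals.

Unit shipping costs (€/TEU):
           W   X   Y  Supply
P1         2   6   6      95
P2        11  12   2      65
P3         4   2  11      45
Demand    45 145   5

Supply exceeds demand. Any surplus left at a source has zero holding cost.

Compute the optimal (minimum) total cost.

1090

Optimal allocation:
  P1–W: 45 × €2 = €90
  P1–X: 50 × €6 = €300
  P2–X: 50 × €12 = €600
  P2–Y: 5 × €2 = €10
  P3–X: 45 × €2 = €90
Total = 90 + 300 + 600 + 10 + 90 = €1090.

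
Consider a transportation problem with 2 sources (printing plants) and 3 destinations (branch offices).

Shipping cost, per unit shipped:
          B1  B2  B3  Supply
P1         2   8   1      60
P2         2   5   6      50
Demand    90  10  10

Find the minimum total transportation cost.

240

An optimal shipping plan:
  P1->B1: 50 × 2 = 100
  P1->B3: 10 × 1 = 10
  P2->B1: 40 × 2 = 80
  P2->B2: 10 × 5 = 50
Total = 100 + 10 + 80 + 50 = 240.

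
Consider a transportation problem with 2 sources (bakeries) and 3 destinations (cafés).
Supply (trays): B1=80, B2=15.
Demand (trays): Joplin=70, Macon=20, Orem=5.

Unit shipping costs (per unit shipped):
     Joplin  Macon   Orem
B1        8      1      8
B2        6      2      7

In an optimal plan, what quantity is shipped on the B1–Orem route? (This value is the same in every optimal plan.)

5

The minimum-cost plan:
  B1 to Joplin: 55 × 8 = 440
  B1 to Macon: 20 × 1 = 20
  B1 to Orem: 5 × 8 = 40
  B2 to Joplin: 15 × 6 = 90
Total cost = 590.
So B1→Orem carries 5 trays.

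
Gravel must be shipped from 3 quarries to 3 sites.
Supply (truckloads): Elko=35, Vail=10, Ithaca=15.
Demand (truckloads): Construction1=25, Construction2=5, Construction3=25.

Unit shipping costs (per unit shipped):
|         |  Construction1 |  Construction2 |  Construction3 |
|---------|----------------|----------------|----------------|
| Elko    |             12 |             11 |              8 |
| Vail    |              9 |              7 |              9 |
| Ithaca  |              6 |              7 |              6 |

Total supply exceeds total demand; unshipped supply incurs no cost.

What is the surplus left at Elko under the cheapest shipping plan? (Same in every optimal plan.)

5

Minimum-cost shipments:
  Elko→Construction1: 5 × 12 = 60
  Elko→Construction3: 25 × 8 = 200
  Vail→Construction1: 5 × 9 = 45
  Vail→Construction2: 5 × 7 = 35
  Ithaca→Construction1: 15 × 6 = 90
Total cost = 430.
Elko ships 30 of its 35, leaving 5.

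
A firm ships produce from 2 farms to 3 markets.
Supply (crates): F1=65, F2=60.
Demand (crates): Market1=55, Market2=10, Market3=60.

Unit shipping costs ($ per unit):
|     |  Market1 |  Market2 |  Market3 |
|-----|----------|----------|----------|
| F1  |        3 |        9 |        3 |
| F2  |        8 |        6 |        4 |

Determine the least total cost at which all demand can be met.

A cheapest plan:
  F1 to Market1: 55 × $3 = $165
  F1 to Market3: 10 × $3 = $30
  F2 to Market2: 10 × $6 = $60
  F2 to Market3: 50 × $4 = $200
Total = 165 + 30 + 60 + 200 = $455.

455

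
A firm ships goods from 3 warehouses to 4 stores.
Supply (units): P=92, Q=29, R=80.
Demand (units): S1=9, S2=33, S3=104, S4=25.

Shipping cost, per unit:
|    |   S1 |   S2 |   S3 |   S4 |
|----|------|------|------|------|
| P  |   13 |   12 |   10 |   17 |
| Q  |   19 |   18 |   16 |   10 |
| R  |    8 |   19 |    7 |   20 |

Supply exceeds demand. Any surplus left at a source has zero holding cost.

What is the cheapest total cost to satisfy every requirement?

One minimum-cost allocation:
  P→S2: 33 × 12 = 396
  P→S3: 33 × 10 = 330
  Q→S4: 25 × 10 = 250
  R→S1: 9 × 8 = 72
  R→S3: 71 × 7 = 497
Total = 396 + 330 + 250 + 72 + 497 = 1545.
(Supply check: P ships 66; Q ships 25; R ships 80.)

1545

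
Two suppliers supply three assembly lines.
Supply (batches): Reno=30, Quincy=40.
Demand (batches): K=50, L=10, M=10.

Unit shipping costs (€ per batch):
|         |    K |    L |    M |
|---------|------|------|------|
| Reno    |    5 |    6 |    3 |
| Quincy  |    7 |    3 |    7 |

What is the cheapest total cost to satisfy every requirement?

Optimal allocation:
  Reno–K: 20 × €5 = €100
  Reno–M: 10 × €3 = €30
  Quincy–K: 30 × €7 = €210
  Quincy–L: 10 × €3 = €30
Total = 100 + 30 + 210 + 30 = €370.

370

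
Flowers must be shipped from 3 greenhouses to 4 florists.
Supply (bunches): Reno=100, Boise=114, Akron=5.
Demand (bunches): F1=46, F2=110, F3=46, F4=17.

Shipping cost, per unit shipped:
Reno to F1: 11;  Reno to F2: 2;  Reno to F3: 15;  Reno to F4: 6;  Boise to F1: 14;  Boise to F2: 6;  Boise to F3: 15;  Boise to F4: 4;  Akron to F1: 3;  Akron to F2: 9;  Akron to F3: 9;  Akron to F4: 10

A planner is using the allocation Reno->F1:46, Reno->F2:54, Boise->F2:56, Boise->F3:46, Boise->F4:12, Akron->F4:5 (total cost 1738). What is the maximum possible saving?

131

Current plan cost = 46·11 + 54·2 + 56·6 + 46·15 + 12·4 + 5·10 = 1738.
Optimal plan:
  Reno to F2: 100 × 2 = 200
  Boise to F1: 41 × 14 = 574
  Boise to F2: 10 × 6 = 60
  Boise to F3: 46 × 15 = 690
  Boise to F4: 17 × 4 = 68
  Akron to F1: 5 × 3 = 15
Optimal cost = 1607.
Saving = 1738 − 1607 = 131.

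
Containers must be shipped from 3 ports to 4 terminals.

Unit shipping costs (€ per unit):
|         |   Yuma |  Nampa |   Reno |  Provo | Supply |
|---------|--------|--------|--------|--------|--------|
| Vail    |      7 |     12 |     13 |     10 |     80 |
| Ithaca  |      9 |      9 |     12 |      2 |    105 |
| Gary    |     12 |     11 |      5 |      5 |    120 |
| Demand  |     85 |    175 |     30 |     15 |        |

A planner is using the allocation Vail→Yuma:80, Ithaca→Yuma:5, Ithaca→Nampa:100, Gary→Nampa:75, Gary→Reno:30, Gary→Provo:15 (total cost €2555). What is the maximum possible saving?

15

Current plan cost = 80·7 + 5·9 + 100·9 + 75·11 + 30·5 + 15·5 = €2555.
Optimal plan:
  Vail to Yuma: 80 TEU
  Ithaca to Yuma: 5 TEU
  Ithaca to Nampa: 85 TEU
  Ithaca to Provo: 15 TEU
  Gary to Nampa: 90 TEU
  Gary to Reno: 30 TEU
Optimal cost = €2540.
Saving = 2555 − 2540 = €15.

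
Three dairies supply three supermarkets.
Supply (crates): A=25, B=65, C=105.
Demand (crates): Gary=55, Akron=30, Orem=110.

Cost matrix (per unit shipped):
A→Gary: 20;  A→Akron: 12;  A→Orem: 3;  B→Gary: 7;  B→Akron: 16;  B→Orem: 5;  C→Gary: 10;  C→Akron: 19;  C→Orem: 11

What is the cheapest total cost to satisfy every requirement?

1740

Optimal allocation:
  A–Orem: 25 × 3 = 75
  B–Orem: 65 × 5 = 325
  C–Gary: 55 × 10 = 550
  C–Akron: 30 × 19 = 570
  C–Orem: 20 × 11 = 220
Total = 75 + 325 + 550 + 570 + 220 = 1740.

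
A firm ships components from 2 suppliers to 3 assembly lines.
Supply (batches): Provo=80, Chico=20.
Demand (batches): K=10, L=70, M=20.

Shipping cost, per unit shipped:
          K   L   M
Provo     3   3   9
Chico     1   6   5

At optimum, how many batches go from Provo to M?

0

Solving gives:
  Provo->K: 10 × 3 = 30
  Provo->L: 70 × 3 = 210
  Chico->M: 20 × 5 = 100
Total cost = 340.
The route Provo→M is not used.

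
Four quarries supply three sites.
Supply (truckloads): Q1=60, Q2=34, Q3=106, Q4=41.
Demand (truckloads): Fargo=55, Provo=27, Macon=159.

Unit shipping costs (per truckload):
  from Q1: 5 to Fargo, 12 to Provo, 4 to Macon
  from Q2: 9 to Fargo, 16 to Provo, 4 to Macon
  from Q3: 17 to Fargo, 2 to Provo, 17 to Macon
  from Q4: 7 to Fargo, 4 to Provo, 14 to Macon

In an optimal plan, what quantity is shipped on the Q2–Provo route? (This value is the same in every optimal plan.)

The minimum-cost plan:
  Q1→Macon: 60 × 4 = 240
  Q2→Macon: 34 × 4 = 136
  Q3→Fargo: 14 × 17 = 238
  Q3→Provo: 27 × 2 = 54
  Q3→Macon: 65 × 17 = 1105
  Q4→Fargo: 41 × 7 = 287
Total cost = 2060.
The route Q2→Provo is not used.

0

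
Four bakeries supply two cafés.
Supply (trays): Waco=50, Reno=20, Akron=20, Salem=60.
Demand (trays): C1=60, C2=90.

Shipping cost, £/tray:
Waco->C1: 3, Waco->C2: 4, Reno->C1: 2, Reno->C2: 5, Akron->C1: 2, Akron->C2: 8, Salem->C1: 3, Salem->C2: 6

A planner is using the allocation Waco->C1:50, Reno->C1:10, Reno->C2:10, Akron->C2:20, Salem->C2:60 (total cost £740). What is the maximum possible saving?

Current plan cost = 50·3 + 10·2 + 10·5 + 20·8 + 60·6 = £740.
Optimal plan:
  Waco→C2: 50 trays
  Reno→C1: 20 trays
  Akron→C1: 20 trays
  Salem→C1: 20 trays
  Salem→C2: 40 trays
Optimal cost = £580.
Saving = 740 − 580 = £160.

160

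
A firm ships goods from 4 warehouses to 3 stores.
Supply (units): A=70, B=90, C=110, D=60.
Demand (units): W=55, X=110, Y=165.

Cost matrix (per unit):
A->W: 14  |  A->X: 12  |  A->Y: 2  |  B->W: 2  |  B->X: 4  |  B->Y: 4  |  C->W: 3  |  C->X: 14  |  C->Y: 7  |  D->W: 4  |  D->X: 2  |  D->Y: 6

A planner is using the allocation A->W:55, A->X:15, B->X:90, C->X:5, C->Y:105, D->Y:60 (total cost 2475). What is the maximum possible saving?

1305

Current plan cost = 55·14 + 15·12 + 90·4 + 5·14 + 105·7 + 60·6 = 2475.
Optimal plan:
  A->Y: 70 × 2 = 140
  B->X: 50 × 4 = 200
  B->Y: 40 × 4 = 160
  C->W: 55 × 3 = 165
  C->Y: 55 × 7 = 385
  D->X: 60 × 2 = 120
Optimal cost = 1170.
Saving = 2475 − 1170 = 1305.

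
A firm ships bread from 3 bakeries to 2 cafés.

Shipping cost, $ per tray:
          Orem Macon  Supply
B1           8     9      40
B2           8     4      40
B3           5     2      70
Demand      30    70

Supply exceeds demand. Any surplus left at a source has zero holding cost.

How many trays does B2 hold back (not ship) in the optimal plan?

10

Minimum-cost shipments:
  B2->Macon: 30 trays
  B3->Orem: 30 trays
  B3->Macon: 40 trays
Total cost = $350.
B2 ships 30 of its 40, leaving 10.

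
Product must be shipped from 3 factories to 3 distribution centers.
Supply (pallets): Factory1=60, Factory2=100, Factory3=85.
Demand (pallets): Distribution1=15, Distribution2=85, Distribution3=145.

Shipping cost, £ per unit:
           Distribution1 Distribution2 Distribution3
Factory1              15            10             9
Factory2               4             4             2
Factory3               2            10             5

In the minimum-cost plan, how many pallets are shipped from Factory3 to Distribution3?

Solving gives:
  Factory1–Distribution2: 60 × £10 = £600
  Factory2–Distribution2: 25 × £4 = £100
  Factory2–Distribution3: 75 × £2 = £150
  Factory3–Distribution1: 15 × £2 = £30
  Factory3–Distribution3: 70 × £5 = £350
Total cost = £1230.
So Factory3→Distribution3 carries 70 pallets.

70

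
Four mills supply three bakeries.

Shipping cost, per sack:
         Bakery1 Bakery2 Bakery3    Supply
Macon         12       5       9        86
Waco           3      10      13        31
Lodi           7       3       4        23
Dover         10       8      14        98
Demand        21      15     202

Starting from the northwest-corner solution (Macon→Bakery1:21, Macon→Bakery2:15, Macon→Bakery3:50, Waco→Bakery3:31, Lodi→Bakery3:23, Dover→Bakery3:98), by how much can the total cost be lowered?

303

Current plan cost = 21·12 + 15·5 + 50·9 + 31·13 + 23·4 + 98·14 = 2644.
Optimal plan:
  Macon→Bakery3: 86 × 9 = 774
  Waco→Bakery1: 21 × 3 = 63
  Waco→Bakery3: 10 × 13 = 130
  Lodi→Bakery3: 23 × 4 = 92
  Dover→Bakery2: 15 × 8 = 120
  Dover→Bakery3: 83 × 14 = 1162
Optimal cost = 2341.
Saving = 2644 − 2341 = 303.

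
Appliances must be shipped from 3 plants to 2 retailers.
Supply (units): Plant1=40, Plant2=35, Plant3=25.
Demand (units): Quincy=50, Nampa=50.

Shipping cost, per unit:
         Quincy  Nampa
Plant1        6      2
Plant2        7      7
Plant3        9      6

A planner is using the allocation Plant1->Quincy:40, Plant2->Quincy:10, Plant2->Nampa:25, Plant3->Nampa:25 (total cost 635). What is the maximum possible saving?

115

Current plan cost = 40·6 + 10·7 + 25·7 + 25·6 = 635.
Optimal plan:
  Plant1→Nampa: 40 × 2 = 80
  Plant2→Quincy: 35 × 7 = 245
  Plant3→Quincy: 15 × 9 = 135
  Plant3→Nampa: 10 × 6 = 60
Optimal cost = 520.
Saving = 635 − 520 = 115.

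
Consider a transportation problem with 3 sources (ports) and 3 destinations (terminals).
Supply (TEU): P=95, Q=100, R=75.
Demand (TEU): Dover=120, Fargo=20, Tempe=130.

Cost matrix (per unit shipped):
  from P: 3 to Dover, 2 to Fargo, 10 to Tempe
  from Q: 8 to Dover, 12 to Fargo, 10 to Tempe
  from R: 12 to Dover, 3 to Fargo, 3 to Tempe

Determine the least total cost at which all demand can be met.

An optimal shipping plan:
  P–Dover: 75 × 3 = 225
  P–Fargo: 20 × 2 = 40
  Q–Dover: 45 × 8 = 360
  Q–Tempe: 55 × 10 = 550
  R–Tempe: 75 × 3 = 225
Total = 225 + 40 + 360 + 550 + 225 = 1400.

1400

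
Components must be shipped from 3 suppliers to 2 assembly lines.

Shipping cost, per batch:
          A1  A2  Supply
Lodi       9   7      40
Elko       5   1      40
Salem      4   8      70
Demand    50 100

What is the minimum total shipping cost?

680

One minimum-cost allocation:
  Lodi to A2: 40 batches
  Elko to A2: 40 batches
  Salem to A1: 50 batches
  Salem to A2: 20 batches
Total cost = 680.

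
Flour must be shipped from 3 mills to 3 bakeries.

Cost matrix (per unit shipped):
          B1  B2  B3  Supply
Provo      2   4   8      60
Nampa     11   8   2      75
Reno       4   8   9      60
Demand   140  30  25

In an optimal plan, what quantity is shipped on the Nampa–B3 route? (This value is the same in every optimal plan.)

25

Solving gives:
  Provo->B1: 60 × 2 = 120
  Nampa->B1: 20 × 11 = 220
  Nampa->B2: 30 × 8 = 240
  Nampa->B3: 25 × 2 = 50
  Reno->B1: 60 × 4 = 240
Total cost = 870.
So Nampa→B3 carries 25 sacks.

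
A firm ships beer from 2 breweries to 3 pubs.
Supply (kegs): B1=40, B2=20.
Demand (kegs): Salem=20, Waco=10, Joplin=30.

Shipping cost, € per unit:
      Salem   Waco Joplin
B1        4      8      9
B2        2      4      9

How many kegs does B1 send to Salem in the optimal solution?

10

Solving gives:
  B1–Salem: 10 × €4 = €40
  B1–Joplin: 30 × €9 = €270
  B2–Salem: 10 × €2 = €20
  B2–Waco: 10 × €4 = €40
Total cost = €370.
So B1→Salem carries 10 kegs.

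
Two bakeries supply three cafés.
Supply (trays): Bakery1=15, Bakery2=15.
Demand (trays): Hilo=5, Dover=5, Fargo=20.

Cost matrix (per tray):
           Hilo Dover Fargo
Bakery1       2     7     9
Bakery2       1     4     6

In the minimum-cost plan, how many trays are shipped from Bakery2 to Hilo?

The minimum-cost plan:
  Bakery1->Hilo: 5 trays
  Bakery1->Dover: 5 trays
  Bakery1->Fargo: 5 trays
  Bakery2->Fargo: 15 trays
Total cost = 180.
The route Bakery2→Hilo is not used.

0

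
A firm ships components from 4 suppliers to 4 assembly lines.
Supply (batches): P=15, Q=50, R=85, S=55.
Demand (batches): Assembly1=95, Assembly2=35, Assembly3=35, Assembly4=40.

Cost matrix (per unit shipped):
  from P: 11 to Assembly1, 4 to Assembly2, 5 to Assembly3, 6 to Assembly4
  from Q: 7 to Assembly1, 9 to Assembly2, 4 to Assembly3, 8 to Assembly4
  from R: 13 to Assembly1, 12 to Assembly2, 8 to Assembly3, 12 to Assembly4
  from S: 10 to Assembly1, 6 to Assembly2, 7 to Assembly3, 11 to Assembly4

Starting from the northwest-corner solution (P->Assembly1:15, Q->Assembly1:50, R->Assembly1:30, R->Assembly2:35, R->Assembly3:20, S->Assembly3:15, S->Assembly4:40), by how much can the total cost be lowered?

Current plan cost = 15·11 + 50·7 + 30·13 + 35·12 + 20·8 + 15·7 + 40·11 = 2030.
Optimal plan:
  P->Assembly4: 15 × 6 = 90
  Q->Assembly1: 50 × 7 = 350
  R->Assembly1: 25 × 13 = 325
  R->Assembly3: 35 × 8 = 280
  R->Assembly4: 25 × 12 = 300
  S->Assembly1: 20 × 10 = 200
  S->Assembly2: 35 × 6 = 210
Optimal cost = 1755.
Saving = 2030 − 1755 = 275.

275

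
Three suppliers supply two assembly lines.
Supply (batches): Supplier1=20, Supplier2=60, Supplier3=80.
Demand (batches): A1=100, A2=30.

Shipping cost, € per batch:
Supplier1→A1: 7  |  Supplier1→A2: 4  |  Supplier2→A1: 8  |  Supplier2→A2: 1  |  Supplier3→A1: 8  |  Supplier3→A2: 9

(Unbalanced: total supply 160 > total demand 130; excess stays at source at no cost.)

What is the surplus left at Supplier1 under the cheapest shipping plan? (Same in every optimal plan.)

Minimum-cost shipments:
  Supplier1–A1: 20 × €7 = €140
  Supplier2–A2: 30 × €1 = €30
  Supplier3–A1: 80 × €8 = €640
Total cost = €810.
Supplier1 ships 20 of its 20, leaving 0.

0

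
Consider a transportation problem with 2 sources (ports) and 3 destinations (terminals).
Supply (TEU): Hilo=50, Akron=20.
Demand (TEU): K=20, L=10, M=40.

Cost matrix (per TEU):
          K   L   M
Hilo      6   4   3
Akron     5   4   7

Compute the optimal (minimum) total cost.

260

Optimal allocation:
  Hilo–L: 10 × 4 = 40
  Hilo–M: 40 × 3 = 120
  Akron–K: 20 × 5 = 100
Total = 40 + 120 + 100 = 260.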